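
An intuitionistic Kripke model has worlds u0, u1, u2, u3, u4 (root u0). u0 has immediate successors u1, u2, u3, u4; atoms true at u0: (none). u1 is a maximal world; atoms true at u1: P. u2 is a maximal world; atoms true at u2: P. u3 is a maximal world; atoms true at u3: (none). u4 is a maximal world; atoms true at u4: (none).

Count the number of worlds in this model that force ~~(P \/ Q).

2

u0: does not force it — u0 ||-/- ~~(P \/ Q) since u3 is accessible from u0 and u3 ||- ~(P \/ Q).
u1: forces it.
u2: forces it.
u3: does not force it — u3 ||-/- ~~(P \/ Q) since u3 is accessible from u3 and u3 ||- ~(P \/ Q).
u4: does not force it — u4 ||-/- ~~(P \/ Q) since u4 is accessible from u4 and u4 ||- ~(P \/ Q).
Worlds forcing the formula: {u1, u2}.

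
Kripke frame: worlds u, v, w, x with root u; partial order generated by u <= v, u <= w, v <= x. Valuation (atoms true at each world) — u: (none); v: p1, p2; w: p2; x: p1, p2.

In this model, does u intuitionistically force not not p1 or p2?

No

u does not force not not p1 or p2: neither disjunct is forced at u.
u does not force not not p1 since w is accessible from u and w forces not p1.
w forces not p1: no world accessible from w forces p1.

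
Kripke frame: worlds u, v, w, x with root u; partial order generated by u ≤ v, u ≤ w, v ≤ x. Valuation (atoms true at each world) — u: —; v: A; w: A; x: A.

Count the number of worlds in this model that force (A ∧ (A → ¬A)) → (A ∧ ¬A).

4

u: forces it.
v: forces it.
w: forces it.
x: forces it.
Worlds forcing the formula: {u, v, w, x}.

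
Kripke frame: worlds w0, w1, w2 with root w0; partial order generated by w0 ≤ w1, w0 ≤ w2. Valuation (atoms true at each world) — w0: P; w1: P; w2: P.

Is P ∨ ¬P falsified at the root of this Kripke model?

No

w0 ⊩ P ∨ ¬P via the disjunct P.
So the root w0 forces P ∨ ¬P; the model is not a countermodel.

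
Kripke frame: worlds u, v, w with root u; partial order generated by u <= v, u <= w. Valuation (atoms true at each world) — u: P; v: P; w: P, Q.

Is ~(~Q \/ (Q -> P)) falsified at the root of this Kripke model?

u ||-/- ~(~Q \/ (Q -> P)) since u is accessible from u and u ||- ~Q \/ (Q -> P).
u ||- ~Q \/ (Q -> P) via the disjunct Q -> P.
So the root u does not force ~(~Q \/ (Q -> P)); the model is a countermodel.

Yes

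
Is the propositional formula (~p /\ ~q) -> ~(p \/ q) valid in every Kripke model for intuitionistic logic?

Yes

This is a constructively valid De Morgan direction (conjunction of negations to negated disjunction), which is intuitionistically derivable.
If both ~p and ~q hold at a world, no accessible world forces p or forces q, so none forces p \/ q.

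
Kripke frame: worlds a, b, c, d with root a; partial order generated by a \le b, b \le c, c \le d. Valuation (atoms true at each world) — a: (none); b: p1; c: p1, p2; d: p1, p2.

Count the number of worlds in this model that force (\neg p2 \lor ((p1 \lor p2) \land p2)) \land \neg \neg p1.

2

a: does not force it — a \nVdash (\neg p2 \lor ((p1 \lor p2) \land p2)) \land \neg \neg p1 since a fails \neg p2 \lor ((p1 \lor p2) \land p2).
b: does not force it — b \nVdash (\neg p2 \lor ((p1 \lor p2) \land p2)) \land \neg \neg p1 since b fails \neg p2 \lor ((p1 \lor p2) \land p2).
c: forces it.
d: forces it.
Worlds forcing the formula: {c, d}.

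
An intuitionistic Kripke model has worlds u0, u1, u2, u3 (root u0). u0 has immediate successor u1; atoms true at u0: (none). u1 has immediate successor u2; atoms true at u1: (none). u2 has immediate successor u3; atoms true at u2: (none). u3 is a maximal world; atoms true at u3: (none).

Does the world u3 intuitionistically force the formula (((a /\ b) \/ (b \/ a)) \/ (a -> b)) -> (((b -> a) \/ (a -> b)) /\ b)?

No

u3 ||-/- (((a /\ b) \/ (b \/ a)) \/ (a -> b)) -> (((b -> a) \/ (a -> b)) /\ b): already at u3 itself, u3 ||- ((a /\ b) \/ (b \/ a)) \/ (a -> b) but u3 ||-/- ((b -> a) \/ (a -> b)) /\ b.
u3 ||-/- ((b -> a) \/ (a -> b)) /\ b since u3 fails b.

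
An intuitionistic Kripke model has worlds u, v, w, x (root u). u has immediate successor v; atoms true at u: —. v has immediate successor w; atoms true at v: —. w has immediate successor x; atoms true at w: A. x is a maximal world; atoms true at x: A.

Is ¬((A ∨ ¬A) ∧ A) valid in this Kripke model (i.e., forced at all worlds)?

No

Not every world: u ⊮ ¬((A ∨ ¬A) ∧ A).
u ⊮ ¬((A ∨ ¬A) ∧ A) since w is accessible from u and w ⊩ (A ∨ ¬A) ∧ A.
w ⊩ (A ∨ ¬A) ∧ A since w forces both conjuncts.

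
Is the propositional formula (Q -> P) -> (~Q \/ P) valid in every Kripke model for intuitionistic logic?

This is the material-implication-as-disjunction principle, which is not intuitionistically valid.
A Kripke countermodel: worlds 0, 1; order generated by 0 <= 1; atoms true at each world — 0:{}; 1:{P,Q}.
0 ||-/- (Q -> P) -> (~Q \/ P): already at 0 itself, 0 ||- Q -> P but 0 ||-/- ~Q \/ P.
0 ||-/- ~Q \/ P: neither disjunct is forced at 0.
0 ||-/- ~Q since 1 is accessible from 0 and 1 ||- Q.
So the root 0 does not force the formula.

No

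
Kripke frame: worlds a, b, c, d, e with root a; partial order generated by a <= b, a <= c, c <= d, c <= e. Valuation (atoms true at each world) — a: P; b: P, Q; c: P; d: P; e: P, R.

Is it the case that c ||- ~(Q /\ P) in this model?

c ||- ~(Q /\ P): no world accessible from c forces Q /\ P.

Yes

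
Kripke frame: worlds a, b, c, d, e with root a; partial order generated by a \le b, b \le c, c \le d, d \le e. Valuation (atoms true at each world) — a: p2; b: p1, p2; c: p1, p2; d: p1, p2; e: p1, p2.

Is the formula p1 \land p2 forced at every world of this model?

No

Not every world: a \nVdash p1 \land p2.
a \nVdash p1 \land p2 since a fails p1.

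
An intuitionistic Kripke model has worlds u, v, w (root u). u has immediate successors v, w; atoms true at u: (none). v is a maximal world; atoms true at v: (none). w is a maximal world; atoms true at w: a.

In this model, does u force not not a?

u does not force not not a since v is accessible from u and v forces not a.
v forces not a: no world accessible from v forces a.

No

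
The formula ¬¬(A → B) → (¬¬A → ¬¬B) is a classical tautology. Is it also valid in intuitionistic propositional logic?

Yes

This is the distribution of double negation over implication, which is intuitionistically derivable.
Assume ¬¬(A → B) and ¬¬A; suppose ¬B. Then A → B would give ¬A (by contraposition), contradicting ¬¬A; so ¬(A → B), contradicting ¬¬(A → B). Hence ¬¬B.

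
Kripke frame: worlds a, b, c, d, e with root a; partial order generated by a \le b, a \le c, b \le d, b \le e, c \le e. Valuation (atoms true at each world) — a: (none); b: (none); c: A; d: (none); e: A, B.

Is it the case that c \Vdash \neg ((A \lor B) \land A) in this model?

No

c \nVdash \neg ((A \lor B) \land A) since c is accessible from c and c \Vdash (A \lor B) \land A.
c \Vdash (A \lor B) \land A since c forces both conjuncts.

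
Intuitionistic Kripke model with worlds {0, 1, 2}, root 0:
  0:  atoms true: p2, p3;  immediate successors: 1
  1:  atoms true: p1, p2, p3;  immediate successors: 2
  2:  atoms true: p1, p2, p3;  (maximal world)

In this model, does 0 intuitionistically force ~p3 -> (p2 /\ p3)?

0 ||- ~p3 -> (p2 /\ p3) vacuously: no world accessible from 0 forces the antecedent ~p3.

Yes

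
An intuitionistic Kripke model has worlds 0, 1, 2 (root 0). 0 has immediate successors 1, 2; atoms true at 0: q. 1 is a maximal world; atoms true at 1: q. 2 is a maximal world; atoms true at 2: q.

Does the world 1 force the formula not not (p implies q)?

1 forces not not (p implies q): no world accessible from 1 forces not (p implies q).

Yes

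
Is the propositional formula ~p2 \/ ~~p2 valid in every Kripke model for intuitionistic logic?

This is the weak law of excluded middle, which is not intuitionistically valid.
A Kripke countermodel: worlds a, b, c; order generated by a <= b, a <= c; atoms true at each world — a:{}; b:{p2}; c:{}.
a ||-/- ~p2 \/ ~~p2: neither disjunct is forced at a.
a ||-/- ~p2 since b is accessible from a and b ||- p2.
So the root a does not force the formula.

No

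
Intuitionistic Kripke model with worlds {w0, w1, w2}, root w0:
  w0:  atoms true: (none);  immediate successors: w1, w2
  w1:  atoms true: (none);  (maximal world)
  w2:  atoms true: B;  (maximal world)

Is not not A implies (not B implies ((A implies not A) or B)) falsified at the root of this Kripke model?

No

w0 forces not not A implies (not B implies ((A implies not A) or B)) vacuously: no world accessible from w0 forces the antecedent not not A.
So the root w0 forces not not A implies (not B implies ((A implies not A) or B)); the model is not a countermodel.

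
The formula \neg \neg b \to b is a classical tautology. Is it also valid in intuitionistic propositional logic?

This is double-negation elimination, which is not intuitionistically valid.
A Kripke countermodel: worlds u0, u1; order generated by u0 \le u1; atoms true at each world — u0:{}; u1:{b}.
u0 \nVdash \neg \neg b \to b: already at u0 itself, u0 \Vdash \neg \neg b but u0 \nVdash b.
u0 lacks atom b, so u0 \nVdash b.
So the root u0 does not force the formula.

No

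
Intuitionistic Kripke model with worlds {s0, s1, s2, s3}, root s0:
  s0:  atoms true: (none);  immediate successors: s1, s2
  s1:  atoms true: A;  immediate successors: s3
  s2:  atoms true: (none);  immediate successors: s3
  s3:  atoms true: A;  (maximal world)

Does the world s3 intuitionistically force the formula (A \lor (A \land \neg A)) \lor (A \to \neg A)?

Yes

s3 \Vdash (A \lor (A \land \neg A)) \lor (A \to \neg A) via the disjunct A \lor (A \land \neg A).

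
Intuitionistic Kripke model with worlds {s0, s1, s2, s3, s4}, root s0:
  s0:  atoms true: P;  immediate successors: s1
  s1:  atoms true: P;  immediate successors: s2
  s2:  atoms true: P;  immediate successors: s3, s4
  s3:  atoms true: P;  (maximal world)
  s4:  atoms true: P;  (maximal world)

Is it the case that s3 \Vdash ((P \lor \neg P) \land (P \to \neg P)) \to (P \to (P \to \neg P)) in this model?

s3 \Vdash ((P \lor \neg P) \land (P \to \neg P)) \to (P \to (P \to \neg P)) vacuously: no world accessible from s3 forces the antecedent (P \lor \neg P) \land (P \to \neg P).

Yes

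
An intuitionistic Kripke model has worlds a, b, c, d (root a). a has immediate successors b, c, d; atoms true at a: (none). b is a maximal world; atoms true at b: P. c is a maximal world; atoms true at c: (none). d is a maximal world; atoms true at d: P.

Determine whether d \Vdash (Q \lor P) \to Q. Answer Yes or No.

No

d \nVdash (Q \lor P) \to Q: already at d itself, d \Vdash Q \lor P but d \nVdash Q.
d lacks atom Q, so d \nVdash Q.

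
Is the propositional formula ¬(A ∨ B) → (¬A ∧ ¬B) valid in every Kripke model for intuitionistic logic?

Yes

This is a constructively valid De Morgan direction (negated disjunction to conjunction of negations), which is intuitionistically derivable.
From ¬(A ∨ B): if A held then A ∨ B would, contradiction — so ¬A; similarly ¬B.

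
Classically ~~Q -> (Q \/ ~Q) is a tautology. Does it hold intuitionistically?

No

This is a variant of double-negation elimination (deriving excluded middle from double negation), which is not intuitionistically valid.
A Kripke countermodel: worlds u0, u1; order generated by u0 <= u1; atoms true at each world — u0:{}; u1:{Q}.
u0 ||-/- ~~Q -> (Q \/ ~Q): already at u0 itself, u0 ||- ~~Q but u0 ||-/- Q \/ ~Q.
u0 ||-/- Q \/ ~Q: neither disjunct is forced at u0.
u0 lacks atom Q, so u0 ||-/- Q.
So the root u0 does not force the formula.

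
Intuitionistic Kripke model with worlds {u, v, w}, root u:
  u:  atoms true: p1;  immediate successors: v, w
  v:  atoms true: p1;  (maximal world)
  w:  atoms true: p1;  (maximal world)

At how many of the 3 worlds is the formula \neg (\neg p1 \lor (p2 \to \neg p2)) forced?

0

u: does not force it — u \nVdash \neg (\neg p1 \lor (p2 \to \neg p2)) since u is accessible from u and u \Vdash \neg p1 \lor (p2 \to \neg p2).
v: does not force it — v \nVdash \neg (\neg p1 \lor (p2 \to \neg p2)) since v is accessible from v and v \Vdash \neg p1 \lor (p2 \to \neg p2).
w: does not force it — w \nVdash \neg (\neg p1 \lor (p2 \to \neg p2)) since w is accessible from w and w \Vdash \neg p1 \lor (p2 \to \neg p2).
Worlds forcing the formula: { }.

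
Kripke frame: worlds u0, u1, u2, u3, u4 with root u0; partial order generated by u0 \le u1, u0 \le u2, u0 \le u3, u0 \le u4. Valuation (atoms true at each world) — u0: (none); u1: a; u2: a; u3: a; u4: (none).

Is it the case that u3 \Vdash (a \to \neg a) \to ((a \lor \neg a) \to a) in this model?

u3 \Vdash (a \to \neg a) \to ((a \lor \neg a) \to a) vacuously: no world accessible from u3 forces the antecedent a \to \neg a.

Yes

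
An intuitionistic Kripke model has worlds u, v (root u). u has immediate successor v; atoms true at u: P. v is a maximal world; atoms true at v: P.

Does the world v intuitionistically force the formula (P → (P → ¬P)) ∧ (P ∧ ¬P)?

No

v ⊮ (P → (P → ¬P)) ∧ (P ∧ ¬P) since v fails P → (P → ¬P).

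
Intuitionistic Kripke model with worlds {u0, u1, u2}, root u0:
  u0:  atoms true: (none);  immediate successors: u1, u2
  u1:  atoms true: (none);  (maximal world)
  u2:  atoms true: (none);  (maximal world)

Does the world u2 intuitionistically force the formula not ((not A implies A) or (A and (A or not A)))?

Yes

u2 forces not ((not A implies A) or (A and (A or not A))): no world accessible from u2 forces (not A implies A) or (A and (A or not A)).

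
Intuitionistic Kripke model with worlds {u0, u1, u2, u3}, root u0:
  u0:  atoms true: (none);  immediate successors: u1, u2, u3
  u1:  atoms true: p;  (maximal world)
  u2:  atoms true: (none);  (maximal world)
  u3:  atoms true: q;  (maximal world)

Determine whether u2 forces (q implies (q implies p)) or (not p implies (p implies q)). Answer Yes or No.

Yes

u2 forces (q implies (q implies p)) or (not p implies (p implies q)) via the disjunct q implies (q implies p).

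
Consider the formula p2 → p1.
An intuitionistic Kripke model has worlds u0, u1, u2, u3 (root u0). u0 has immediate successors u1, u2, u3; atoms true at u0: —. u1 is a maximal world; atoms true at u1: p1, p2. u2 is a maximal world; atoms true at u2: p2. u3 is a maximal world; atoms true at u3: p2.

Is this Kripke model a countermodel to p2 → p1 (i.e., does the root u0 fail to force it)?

Yes

u0 ⊮ p2 → p1: at the accessible world u2, u2 ⊩ p2 but u2 ⊮ p1.
u2 lacks atom p1, so u2 ⊮ p1.
So the root u0 does not force p2 → p1; the model is a countermodel.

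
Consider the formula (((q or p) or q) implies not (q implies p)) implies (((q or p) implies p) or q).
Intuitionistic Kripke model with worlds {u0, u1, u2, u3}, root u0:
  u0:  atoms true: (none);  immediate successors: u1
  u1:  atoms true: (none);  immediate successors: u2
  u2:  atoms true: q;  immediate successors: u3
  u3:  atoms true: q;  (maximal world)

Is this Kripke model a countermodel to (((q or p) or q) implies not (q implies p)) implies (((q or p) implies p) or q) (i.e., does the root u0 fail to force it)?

Yes

u0 does not force (((q or p) or q) implies not (q implies p)) implies (((q or p) implies p) or q): already at u0 itself, u0 forces ((q or p) or q) implies not (q implies p) but u0 does not force ((q or p) implies p) or q.
u0 does not force ((q or p) implies p) or q: neither disjunct is forced at u0.
u0 does not force (q or p) implies p: at the accessible world u2, u2 forces q or p but u2 does not force p.
So the root u0 does not force (((q or p) or q) implies not (q implies p)) implies (((q or p) implies p) or q); the model is a countermodel.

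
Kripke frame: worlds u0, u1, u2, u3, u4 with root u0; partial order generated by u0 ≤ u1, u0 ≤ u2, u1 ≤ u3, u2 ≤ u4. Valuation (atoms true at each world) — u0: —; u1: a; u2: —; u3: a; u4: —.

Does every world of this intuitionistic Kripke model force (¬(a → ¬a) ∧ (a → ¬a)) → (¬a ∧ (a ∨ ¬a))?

u0 ⊩ (¬(a → ¬a) ∧ (a → ¬a)) → (¬a ∧ (a ∨ ¬a)) vacuously: no world accessible from u0 forces the antecedent ¬(a → ¬a) ∧ (a → ¬a).
Since the root u0 forces (¬(a → ¬a) ∧ (a → ¬a)) → (¬a ∧ (a ∨ ¬a)) and forcing is persistent (monotone upward), every world forces it.

Yes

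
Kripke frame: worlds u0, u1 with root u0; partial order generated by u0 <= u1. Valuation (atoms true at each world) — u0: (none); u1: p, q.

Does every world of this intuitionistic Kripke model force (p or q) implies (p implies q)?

Yes

u0 forces (p or q) implies (p implies q): every world accessible from u0 that forces p or q (namely u1) also forces p implies q.
Since the root u0 forces (p or q) implies (p implies q) and forcing is persistent (monotone upward), every world forces it.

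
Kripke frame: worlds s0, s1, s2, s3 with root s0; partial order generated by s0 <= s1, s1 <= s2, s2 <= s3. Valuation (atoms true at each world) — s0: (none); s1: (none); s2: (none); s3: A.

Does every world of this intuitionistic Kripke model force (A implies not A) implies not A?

s0 forces (A implies not A) implies not A vacuously: no world accessible from s0 forces the antecedent A implies not A.
Since the root s0 forces (A implies not A) implies not A and forcing is persistent (monotone upward), every world forces it.

Yes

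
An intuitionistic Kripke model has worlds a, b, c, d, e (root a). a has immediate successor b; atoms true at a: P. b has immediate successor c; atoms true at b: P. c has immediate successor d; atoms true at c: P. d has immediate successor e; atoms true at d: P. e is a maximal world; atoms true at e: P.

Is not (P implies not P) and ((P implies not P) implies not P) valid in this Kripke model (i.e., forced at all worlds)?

Yes

a forces not (P implies not P) and ((P implies not P) implies not P) since a forces both conjuncts.
Since the root a forces not (P implies not P) and ((P implies not P) implies not P) and forcing is persistent (monotone upward), every world forces it.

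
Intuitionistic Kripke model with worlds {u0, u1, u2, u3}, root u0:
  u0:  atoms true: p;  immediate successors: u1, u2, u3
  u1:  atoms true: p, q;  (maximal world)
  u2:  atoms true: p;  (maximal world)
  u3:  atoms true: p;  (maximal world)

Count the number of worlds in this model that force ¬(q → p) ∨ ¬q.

2

u0: does not force it — u0 ⊮ ¬(q → p) ∨ ¬q: neither disjunct is forced at u0.
u1: does not force it — u1 ⊮ ¬(q → p) ∨ ¬q: neither disjunct is forced at u1.
u2: forces it.
u3: forces it.
Worlds forcing the formula: {u2, u3}.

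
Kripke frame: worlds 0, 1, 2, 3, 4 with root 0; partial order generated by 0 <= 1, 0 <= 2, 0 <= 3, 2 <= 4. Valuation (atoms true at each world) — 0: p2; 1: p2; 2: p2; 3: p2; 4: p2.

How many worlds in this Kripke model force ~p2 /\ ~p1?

0

0: does not force it — 0 ||-/- ~p2 /\ ~p1 since 0 fails ~p2.
1: does not force it — 1 ||-/- ~p2 /\ ~p1 since 1 fails ~p2.
2: does not force it.
3: does not force it.
4: does not force it.
Worlds forcing the formula: { }.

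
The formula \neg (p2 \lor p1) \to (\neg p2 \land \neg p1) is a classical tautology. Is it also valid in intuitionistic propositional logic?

This is a constructively valid De Morgan direction (negated disjunction to conjunction of negations), which is intuitionistically derivable.
From \neg (p2 \lor p1): if p2 held then p2 \lor p1 would, contradiction — so \neg p2; similarly \neg p1.

Yes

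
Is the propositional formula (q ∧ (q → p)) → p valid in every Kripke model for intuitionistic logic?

This is modus ponens in implicational form, which is intuitionistically derivable.
If a world forces q and q → p, then applying the implication at that world (which is accessible from itself) gives p.

Yes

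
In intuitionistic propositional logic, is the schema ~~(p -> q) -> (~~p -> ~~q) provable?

This is the distribution of double negation over implication, which is intuitionistically derivable.
Assume ~~(p -> q) and ~~p; suppose ~q. Then p -> q would give ~p (by contraposition), contradicting ~~p; so ~(p -> q), contradicting ~~(p -> q). Hence ~~q.

Yes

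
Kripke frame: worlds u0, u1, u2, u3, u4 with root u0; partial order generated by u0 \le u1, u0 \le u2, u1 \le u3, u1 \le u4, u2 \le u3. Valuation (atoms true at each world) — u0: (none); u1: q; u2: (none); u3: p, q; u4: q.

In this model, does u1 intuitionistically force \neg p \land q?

u1 \nVdash \neg p \land q since u1 fails \neg p.

No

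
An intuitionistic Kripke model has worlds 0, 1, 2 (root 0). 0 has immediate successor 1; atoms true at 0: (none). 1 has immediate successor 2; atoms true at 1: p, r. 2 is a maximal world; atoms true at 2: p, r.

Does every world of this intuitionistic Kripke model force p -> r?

0 ||- p -> r: every world accessible from 0 that forces p (namely 1, 2) also forces r.
Since the root 0 forces p -> r and forcing is persistent (monotone upward), every world forces it.

Yes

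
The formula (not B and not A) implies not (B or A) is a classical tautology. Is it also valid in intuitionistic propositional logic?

Yes

This is a constructively valid De Morgan direction (conjunction of negations to negated disjunction), which is intuitionistically derivable.
If both not B and not A hold at a world, no accessible world forces B or forces A, so none forces B or A.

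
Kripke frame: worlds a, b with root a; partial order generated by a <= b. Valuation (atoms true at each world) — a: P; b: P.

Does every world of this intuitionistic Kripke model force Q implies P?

a forces Q implies P vacuously: no world accessible from a forces the antecedent Q.
Since the root a forces Q implies P and forcing is persistent (monotone upward), every world forces it.

Yes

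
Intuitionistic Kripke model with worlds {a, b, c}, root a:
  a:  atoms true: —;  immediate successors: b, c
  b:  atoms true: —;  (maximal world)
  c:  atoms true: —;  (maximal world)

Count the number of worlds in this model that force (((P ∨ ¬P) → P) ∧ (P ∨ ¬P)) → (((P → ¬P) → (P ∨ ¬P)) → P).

3

a: forces it.
b: forces it.
c: forces it.
Worlds forcing the formula: {a, b, c}.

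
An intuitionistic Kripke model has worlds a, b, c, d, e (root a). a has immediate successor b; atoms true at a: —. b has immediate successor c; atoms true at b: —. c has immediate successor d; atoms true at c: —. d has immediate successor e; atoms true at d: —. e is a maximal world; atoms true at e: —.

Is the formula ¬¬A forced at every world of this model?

Not every world: a ⊮ ¬¬A.
a ⊮ ¬¬A since a is accessible from a and a ⊩ ¬A.
a ⊩ ¬A: no world accessible from a forces A.

No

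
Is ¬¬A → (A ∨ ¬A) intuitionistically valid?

No

This is a variant of double-negation elimination (deriving excluded middle from double negation), which is not intuitionistically valid.
A Kripke countermodel: worlds w0, w1; order generated by w0 ≤ w1; atoms true at each world — w0:{}; w1:{A}.
w0 ⊮ ¬¬A → (A ∨ ¬A): already at w0 itself, w0 ⊩ ¬¬A but w0 ⊮ A ∨ ¬A.
w0 ⊮ A ∨ ¬A: neither disjunct is forced at w0.
w0 lacks atom A, so w0 ⊮ A.
So the root w0 does not force the formula.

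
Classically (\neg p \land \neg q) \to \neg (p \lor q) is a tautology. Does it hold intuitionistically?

This is a constructively valid De Morgan direction (conjunction of negations to negated disjunction), which is intuitionistically derivable.
If both \neg p and \neg q hold at a world, no accessible world forces p or forces q, so none forces p \lor q.

Yes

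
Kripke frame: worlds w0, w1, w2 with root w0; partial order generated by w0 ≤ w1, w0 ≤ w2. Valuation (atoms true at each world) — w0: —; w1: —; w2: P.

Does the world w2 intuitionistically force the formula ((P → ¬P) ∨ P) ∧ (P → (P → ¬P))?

w2 ⊮ ((P → ¬P) ∨ P) ∧ (P → (P → ¬P)) since w2 fails P → (P → ¬P).

No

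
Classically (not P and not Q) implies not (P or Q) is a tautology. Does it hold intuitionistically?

This is a constructively valid De Morgan direction (conjunction of negations to negated disjunction), which is intuitionistically derivable.
If both not P and not Q hold at a world, no accessible world forces P or forces Q, so none forces P or Q.

Yes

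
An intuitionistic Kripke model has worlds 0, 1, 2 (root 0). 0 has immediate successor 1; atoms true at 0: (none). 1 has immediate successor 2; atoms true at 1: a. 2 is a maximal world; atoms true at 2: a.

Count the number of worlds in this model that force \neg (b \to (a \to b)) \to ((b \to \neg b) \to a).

0: forces it.
1: forces it.
2: forces it.
Worlds forcing the formula: {0, 1, 2}.

3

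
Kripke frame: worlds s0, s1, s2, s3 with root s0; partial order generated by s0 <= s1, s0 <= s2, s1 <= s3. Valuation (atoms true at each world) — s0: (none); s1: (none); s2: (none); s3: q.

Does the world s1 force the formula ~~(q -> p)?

No

s1 ||-/- ~~(q -> p) since s1 is accessible from s1 and s1 ||- ~(q -> p).
s1 ||- ~(q -> p): no world accessible from s1 forces q -> p.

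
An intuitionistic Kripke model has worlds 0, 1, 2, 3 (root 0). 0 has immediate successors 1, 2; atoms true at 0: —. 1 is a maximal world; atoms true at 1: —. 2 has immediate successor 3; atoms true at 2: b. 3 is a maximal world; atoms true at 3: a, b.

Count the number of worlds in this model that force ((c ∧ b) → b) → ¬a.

1

0: does not force it — 0 ⊮ ((c ∧ b) → b) → ¬a: already at 0 itself, 0 ⊩ (c ∧ b) → b but 0 ⊮ ¬a.
1: forces it.
2: does not force it — 2 ⊮ ((c ∧ b) → b) → ¬a: already at 2 itself, 2 ⊩ (c ∧ b) → b but 2 ⊮ ¬a.
3: does not force it — 3 ⊮ ((c ∧ b) → b) → ¬a: already at 3 itself, 3 ⊩ (c ∧ b) → b but 3 ⊮ ¬a.
Worlds forcing the formula: {1}.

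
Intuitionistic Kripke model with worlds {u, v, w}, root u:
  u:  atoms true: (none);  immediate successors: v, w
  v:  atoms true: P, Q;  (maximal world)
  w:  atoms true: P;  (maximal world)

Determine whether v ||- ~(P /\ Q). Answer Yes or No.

No

v ||-/- ~(P /\ Q) since v is accessible from v and v ||- P /\ Q.
v ||- P /\ Q since v forces both conjuncts.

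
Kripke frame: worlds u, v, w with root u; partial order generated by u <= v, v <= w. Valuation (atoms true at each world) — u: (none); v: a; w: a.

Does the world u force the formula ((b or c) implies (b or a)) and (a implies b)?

u does not force ((b or c) implies (b or a)) and (a implies b) since u fails a implies b.

No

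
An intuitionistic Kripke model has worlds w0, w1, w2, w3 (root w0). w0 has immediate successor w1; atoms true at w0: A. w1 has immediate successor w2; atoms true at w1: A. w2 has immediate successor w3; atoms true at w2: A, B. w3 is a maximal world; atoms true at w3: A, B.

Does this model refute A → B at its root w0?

w0 ⊮ A → B: already at w0 itself, w0 ⊩ A but w0 ⊮ B.
w0 lacks atom B, so w0 ⊮ B.
So the root w0 does not force A → B; the model is a countermodel.

Yes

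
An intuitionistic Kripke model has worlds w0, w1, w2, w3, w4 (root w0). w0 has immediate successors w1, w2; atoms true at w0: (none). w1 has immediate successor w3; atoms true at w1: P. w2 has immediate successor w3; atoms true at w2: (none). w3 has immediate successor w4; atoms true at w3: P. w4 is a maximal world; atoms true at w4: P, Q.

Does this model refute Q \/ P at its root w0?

Yes

w0 ||-/- Q \/ P: neither disjunct is forced at w0.
w0 lacks atom Q, so w0 ||-/- Q.
So the root w0 does not force Q \/ P; the model is a countermodel.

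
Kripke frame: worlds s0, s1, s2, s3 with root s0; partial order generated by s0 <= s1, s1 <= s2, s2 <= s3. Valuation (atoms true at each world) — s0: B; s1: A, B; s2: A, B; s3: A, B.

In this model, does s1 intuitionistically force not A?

No

s1 does not force not A since s1 is accessible from s1 and s1 forces A.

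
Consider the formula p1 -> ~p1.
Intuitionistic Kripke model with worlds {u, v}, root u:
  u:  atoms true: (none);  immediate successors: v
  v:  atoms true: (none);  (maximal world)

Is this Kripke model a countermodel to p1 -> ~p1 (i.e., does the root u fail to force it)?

No

u ||- p1 -> ~p1 vacuously: no world accessible from u forces the antecedent p1.
So the root u forces p1 -> ~p1; the model is not a countermodel.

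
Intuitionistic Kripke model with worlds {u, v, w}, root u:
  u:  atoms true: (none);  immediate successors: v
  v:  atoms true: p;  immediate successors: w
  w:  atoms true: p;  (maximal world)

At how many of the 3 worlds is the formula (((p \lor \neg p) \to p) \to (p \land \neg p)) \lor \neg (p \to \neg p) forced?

3

u: forces it.
v: forces it.
w: forces it.
Worlds forcing the formula: {u, v, w}.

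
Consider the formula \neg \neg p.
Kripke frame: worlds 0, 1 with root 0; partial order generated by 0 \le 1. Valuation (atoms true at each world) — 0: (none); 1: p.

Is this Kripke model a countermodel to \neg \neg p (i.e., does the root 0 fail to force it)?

No

0 \Vdash \neg \neg p: no world accessible from 0 forces \neg p.
So the root 0 forces \neg \neg p; the model is not a countermodel.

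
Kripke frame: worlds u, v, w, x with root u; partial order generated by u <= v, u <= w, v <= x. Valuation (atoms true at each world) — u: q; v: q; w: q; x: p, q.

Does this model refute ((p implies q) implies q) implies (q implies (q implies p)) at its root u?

Yes

u does not force ((p implies q) implies q) implies (q implies (q implies p)): already at u itself, u forces (p implies q) implies q but u does not force q implies (q implies p).
u does not force q implies (q implies p): already at u itself, u forces q but u does not force q implies p.
u does not force q implies p: already at u itself, u forces q but u does not force p.
u lacks atom p, so u does not force p.
So the root u does not force ((p implies q) implies q) implies (q implies (q implies p)); the model is a countermodel.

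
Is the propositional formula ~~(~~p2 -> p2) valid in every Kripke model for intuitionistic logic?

Yes

This is the double negation of double-negation elimination, which is intuitionistically derivable.
By Glivenko's theorem the double negation of any classical propositional tautology is intuitionistically provable; ~~p2 -> p2 is classically a tautology.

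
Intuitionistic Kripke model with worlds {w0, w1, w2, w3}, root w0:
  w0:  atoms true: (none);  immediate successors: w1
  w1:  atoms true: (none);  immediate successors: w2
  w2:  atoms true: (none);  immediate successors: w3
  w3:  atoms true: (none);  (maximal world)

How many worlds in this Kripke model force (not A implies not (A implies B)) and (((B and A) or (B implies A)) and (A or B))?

w0: does not force it — w0 does not force (not A implies not (A implies B)) and (((B and A) or (B implies A)) and (A or B)) since w0 fails not A implies not (A implies B).
w1: does not force it.
w2: does not force it.
w3: does not force it.
Worlds forcing the formula: { }.

0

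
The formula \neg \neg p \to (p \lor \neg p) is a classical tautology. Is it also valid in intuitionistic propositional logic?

This is a variant of double-negation elimination (deriving excluded middle from double negation), which is not intuitionistically valid.
A Kripke countermodel: worlds u, v; order generated by u \le v; atoms true at each world — u:{}; v:{p}.
u \nVdash \neg \neg p \to (p \lor \neg p): already at u itself, u \Vdash \neg \neg p but u \nVdash p \lor \neg p.
u \nVdash p \lor \neg p: neither disjunct is forced at u.
u lacks atom p, so u \nVdash p.
So the root u does not force the formula.

No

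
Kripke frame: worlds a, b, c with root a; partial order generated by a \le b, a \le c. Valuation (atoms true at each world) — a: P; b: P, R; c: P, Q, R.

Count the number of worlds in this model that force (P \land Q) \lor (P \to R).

2

a: does not force it — a \nVdash (P \land Q) \lor (P \to R): neither disjunct is forced at a.
b: forces it.
c: forces it.
Worlds forcing the formula: {b, c}.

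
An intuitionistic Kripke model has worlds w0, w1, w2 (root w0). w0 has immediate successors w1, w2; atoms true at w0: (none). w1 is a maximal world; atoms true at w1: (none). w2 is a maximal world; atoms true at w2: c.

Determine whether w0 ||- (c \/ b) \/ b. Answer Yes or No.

No

w0 ||-/- (c \/ b) \/ b: neither disjunct is forced at w0.
w0 ||-/- c \/ b: neither disjunct is forced at w0.
w0 lacks atom c, so w0 ||-/- c.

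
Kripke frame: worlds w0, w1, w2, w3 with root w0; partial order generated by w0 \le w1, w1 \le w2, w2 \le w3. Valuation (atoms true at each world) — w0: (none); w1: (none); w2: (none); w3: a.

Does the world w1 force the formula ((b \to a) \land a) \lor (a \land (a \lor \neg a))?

w1 \nVdash ((b \to a) \land a) \lor (a \land (a \lor \neg a)): neither disjunct is forced at w1.
w1 \nVdash (b \to a) \land a since w1 fails a.

No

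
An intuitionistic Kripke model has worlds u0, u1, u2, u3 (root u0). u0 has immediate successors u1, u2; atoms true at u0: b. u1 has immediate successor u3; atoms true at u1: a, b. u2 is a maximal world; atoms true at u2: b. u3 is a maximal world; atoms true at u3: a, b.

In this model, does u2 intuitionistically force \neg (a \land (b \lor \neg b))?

u2 \Vdash \neg (a \land (b \lor \neg b)): no world accessible from u2 forces a \land (b \lor \neg b).

Yes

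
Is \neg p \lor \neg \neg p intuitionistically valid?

This is the weak law of excluded middle, which is not intuitionistically valid.
A Kripke countermodel: worlds s0, s1, s2; order generated by s0 \le s1, s0 \le s2; atoms true at each world — s0:{}; s1:{p}; s2:{}.
s0 \nVdash \neg p \lor \neg \neg p: neither disjunct is forced at s0.
s0 \nVdash \neg p since s1 is accessible from s0 and s1 \Vdash p.
So the root s0 does not force the formula.

No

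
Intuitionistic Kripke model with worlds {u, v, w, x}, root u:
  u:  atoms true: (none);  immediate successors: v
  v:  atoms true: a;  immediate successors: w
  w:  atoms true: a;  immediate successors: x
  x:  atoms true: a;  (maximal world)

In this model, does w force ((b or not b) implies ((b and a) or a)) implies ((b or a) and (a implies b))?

w does not force ((b or not b) implies ((b and a) or a)) implies ((b or a) and (a implies b)): already at w itself, w forces (b or not b) implies ((b and a) or a) but w does not force (b or a) and (a implies b).
w does not force (b or a) and (a implies b) since w fails a implies b.

No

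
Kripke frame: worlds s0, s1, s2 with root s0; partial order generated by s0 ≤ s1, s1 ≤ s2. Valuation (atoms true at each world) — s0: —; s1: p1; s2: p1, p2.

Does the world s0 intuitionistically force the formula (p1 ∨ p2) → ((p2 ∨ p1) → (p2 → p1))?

s0 ⊩ (p1 ∨ p2) → ((p2 ∨ p1) → (p2 → p1)): every world accessible from s0 that forces p1 ∨ p2 (namely s1, s2) also forces (p2 ∨ p1) → (p2 → p1).

Yes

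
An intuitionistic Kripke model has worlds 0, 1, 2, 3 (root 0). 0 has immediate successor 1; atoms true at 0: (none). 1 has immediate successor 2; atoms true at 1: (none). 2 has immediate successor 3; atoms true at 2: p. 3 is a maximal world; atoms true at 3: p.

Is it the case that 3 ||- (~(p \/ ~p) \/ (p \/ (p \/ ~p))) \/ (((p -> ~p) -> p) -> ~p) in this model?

3 ||- (~(p \/ ~p) \/ (p \/ (p \/ ~p))) \/ (((p -> ~p) -> p) -> ~p) via the disjunct ~(p \/ ~p) \/ (p \/ (p \/ ~p)).

Yes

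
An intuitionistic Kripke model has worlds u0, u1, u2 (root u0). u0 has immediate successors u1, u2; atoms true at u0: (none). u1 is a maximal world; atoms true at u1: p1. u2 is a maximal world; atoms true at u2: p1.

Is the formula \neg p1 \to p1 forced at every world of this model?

Yes

u0 \Vdash \neg p1 \to p1 vacuously: no world accessible from u0 forces the antecedent \neg p1.
Since the root u0 forces \neg p1 \to p1 and forcing is persistent (monotone upward), every world forces it.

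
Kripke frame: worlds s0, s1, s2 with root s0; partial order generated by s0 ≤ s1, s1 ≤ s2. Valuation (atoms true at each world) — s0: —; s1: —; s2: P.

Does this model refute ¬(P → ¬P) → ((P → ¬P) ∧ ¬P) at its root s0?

s0 ⊮ ¬(P → ¬P) → ((P → ¬P) ∧ ¬P): already at s0 itself, s0 ⊩ ¬(P → ¬P) but s0 ⊮ (P → ¬P) ∧ ¬P.
s0 ⊮ (P → ¬P) ∧ ¬P since s0 fails P → ¬P.
So the root s0 does not force ¬(P → ¬P) → ((P → ¬P) ∧ ¬P); the model is a countermodel.

Yes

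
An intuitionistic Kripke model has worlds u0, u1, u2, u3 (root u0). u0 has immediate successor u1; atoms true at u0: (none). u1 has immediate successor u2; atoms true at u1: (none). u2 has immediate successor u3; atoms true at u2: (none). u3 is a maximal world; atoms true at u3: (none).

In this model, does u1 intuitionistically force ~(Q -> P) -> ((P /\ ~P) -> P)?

u1 ||- ~(Q -> P) -> ((P /\ ~P) -> P) vacuously: no world accessible from u1 forces the antecedent ~(Q -> P).

Yes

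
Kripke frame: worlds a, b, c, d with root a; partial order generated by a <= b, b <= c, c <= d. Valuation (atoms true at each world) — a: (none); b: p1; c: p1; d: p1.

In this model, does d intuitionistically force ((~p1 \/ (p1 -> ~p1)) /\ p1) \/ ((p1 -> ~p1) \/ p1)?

Yes

d ||- ((~p1 \/ (p1 -> ~p1)) /\ p1) \/ ((p1 -> ~p1) \/ p1) via the disjunct (p1 -> ~p1) \/ p1.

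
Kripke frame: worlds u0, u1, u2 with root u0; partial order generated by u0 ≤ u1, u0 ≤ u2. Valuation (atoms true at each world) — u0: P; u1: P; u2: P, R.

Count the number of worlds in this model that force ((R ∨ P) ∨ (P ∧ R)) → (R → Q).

1

u0: does not force it — u0 ⊮ ((R ∨ P) ∨ (P ∧ R)) → (R → Q): already at u0 itself, u0 ⊩ (R ∨ P) ∨ (P ∧ R) but u0 ⊮ R → Q.
u1: forces it.
u2: does not force it — u2 ⊮ ((R ∨ P) ∨ (P ∧ R)) → (R → Q): already at u2 itself, u2 ⊩ (R ∨ P) ∨ (P ∧ R) but u2 ⊮ R → Q.
Worlds forcing the formula: {u1}.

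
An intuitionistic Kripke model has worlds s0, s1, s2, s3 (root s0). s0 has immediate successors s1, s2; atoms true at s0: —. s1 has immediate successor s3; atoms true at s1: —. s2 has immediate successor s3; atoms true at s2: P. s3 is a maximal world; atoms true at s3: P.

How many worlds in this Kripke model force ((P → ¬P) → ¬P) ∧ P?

2

s0: does not force it — s0 ⊮ ((P → ¬P) → ¬P) ∧ P since s0 fails P.
s1: does not force it — s1 ⊮ ((P → ¬P) → ¬P) ∧ P since s1 fails P.
s2: forces it.
s3: forces it.
Worlds forcing the formula: {s2, s3}.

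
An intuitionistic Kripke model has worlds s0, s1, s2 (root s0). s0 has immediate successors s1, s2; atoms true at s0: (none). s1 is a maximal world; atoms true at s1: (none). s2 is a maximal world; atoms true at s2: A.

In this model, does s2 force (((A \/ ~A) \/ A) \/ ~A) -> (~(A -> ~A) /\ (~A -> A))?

s2 ||- (((A \/ ~A) \/ A) \/ ~A) -> (~(A -> ~A) /\ (~A -> A)): every world accessible from s2 that forces ((A \/ ~A) \/ A) \/ ~A (namely s2) also forces ~(A -> ~A) /\ (~A -> A).

Yes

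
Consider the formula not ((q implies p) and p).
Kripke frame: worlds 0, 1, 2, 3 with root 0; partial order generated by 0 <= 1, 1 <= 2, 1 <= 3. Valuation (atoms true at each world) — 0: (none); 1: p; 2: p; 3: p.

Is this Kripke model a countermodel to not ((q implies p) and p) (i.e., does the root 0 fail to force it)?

0 does not force not ((q implies p) and p) since 1 is accessible from 0 and 1 forces (q implies p) and p.
1 forces (q implies p) and p since 1 forces both conjuncts.
So the root 0 does not force not ((q implies p) and p); the model is a countermodel.

Yes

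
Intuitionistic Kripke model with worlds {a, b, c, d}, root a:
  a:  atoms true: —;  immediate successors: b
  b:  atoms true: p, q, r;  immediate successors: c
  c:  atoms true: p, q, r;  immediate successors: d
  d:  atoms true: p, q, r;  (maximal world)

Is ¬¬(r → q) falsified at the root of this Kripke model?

No

a ⊩ ¬¬(r → q): no world accessible from a forces ¬(r → q).
So the root a forces ¬¬(r → q); the model is not a countermodel.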